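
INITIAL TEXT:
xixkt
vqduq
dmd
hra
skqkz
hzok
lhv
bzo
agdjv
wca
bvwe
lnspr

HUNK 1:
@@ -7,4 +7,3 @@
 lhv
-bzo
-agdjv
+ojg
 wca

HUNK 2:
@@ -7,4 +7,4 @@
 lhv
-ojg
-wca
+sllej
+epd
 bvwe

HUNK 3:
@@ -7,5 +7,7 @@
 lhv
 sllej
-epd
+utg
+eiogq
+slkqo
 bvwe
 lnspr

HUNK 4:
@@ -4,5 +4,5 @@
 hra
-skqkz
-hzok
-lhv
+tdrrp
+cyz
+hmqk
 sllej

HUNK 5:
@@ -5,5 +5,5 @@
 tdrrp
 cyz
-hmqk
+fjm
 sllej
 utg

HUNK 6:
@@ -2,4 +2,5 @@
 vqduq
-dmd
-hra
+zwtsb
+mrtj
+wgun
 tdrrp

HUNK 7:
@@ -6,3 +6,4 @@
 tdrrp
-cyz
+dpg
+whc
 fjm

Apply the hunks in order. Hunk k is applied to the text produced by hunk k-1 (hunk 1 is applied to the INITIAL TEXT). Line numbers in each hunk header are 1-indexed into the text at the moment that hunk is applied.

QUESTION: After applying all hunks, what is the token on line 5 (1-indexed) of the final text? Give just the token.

Answer: wgun

Derivation:
Hunk 1: at line 7 remove [bzo,agdjv] add [ojg] -> 11 lines: xixkt vqduq dmd hra skqkz hzok lhv ojg wca bvwe lnspr
Hunk 2: at line 7 remove [ojg,wca] add [sllej,epd] -> 11 lines: xixkt vqduq dmd hra skqkz hzok lhv sllej epd bvwe lnspr
Hunk 3: at line 7 remove [epd] add [utg,eiogq,slkqo] -> 13 lines: xixkt vqduq dmd hra skqkz hzok lhv sllej utg eiogq slkqo bvwe lnspr
Hunk 4: at line 4 remove [skqkz,hzok,lhv] add [tdrrp,cyz,hmqk] -> 13 lines: xixkt vqduq dmd hra tdrrp cyz hmqk sllej utg eiogq slkqo bvwe lnspr
Hunk 5: at line 5 remove [hmqk] add [fjm] -> 13 lines: xixkt vqduq dmd hra tdrrp cyz fjm sllej utg eiogq slkqo bvwe lnspr
Hunk 6: at line 2 remove [dmd,hra] add [zwtsb,mrtj,wgun] -> 14 lines: xixkt vqduq zwtsb mrtj wgun tdrrp cyz fjm sllej utg eiogq slkqo bvwe lnspr
Hunk 7: at line 6 remove [cyz] add [dpg,whc] -> 15 lines: xixkt vqduq zwtsb mrtj wgun tdrrp dpg whc fjm sllej utg eiogq slkqo bvwe lnspr
Final line 5: wgun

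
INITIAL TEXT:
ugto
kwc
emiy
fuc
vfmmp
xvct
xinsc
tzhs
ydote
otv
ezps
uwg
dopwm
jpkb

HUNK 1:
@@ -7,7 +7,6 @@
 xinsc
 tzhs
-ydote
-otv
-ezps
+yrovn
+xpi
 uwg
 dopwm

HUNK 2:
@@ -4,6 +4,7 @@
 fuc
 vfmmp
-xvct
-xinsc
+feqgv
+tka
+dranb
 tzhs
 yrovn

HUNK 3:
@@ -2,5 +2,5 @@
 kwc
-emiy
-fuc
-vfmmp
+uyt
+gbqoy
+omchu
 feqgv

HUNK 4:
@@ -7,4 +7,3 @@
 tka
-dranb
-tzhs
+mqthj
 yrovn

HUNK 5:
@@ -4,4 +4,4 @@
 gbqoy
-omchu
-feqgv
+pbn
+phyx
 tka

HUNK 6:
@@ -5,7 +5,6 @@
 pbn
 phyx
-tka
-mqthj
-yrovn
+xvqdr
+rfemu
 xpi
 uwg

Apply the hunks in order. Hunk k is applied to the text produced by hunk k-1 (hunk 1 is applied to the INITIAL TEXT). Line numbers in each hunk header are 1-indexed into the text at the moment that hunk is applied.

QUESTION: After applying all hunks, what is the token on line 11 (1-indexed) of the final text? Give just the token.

Hunk 1: at line 7 remove [ydote,otv,ezps] add [yrovn,xpi] -> 13 lines: ugto kwc emiy fuc vfmmp xvct xinsc tzhs yrovn xpi uwg dopwm jpkb
Hunk 2: at line 4 remove [xvct,xinsc] add [feqgv,tka,dranb] -> 14 lines: ugto kwc emiy fuc vfmmp feqgv tka dranb tzhs yrovn xpi uwg dopwm jpkb
Hunk 3: at line 2 remove [emiy,fuc,vfmmp] add [uyt,gbqoy,omchu] -> 14 lines: ugto kwc uyt gbqoy omchu feqgv tka dranb tzhs yrovn xpi uwg dopwm jpkb
Hunk 4: at line 7 remove [dranb,tzhs] add [mqthj] -> 13 lines: ugto kwc uyt gbqoy omchu feqgv tka mqthj yrovn xpi uwg dopwm jpkb
Hunk 5: at line 4 remove [omchu,feqgv] add [pbn,phyx] -> 13 lines: ugto kwc uyt gbqoy pbn phyx tka mqthj yrovn xpi uwg dopwm jpkb
Hunk 6: at line 5 remove [tka,mqthj,yrovn] add [xvqdr,rfemu] -> 12 lines: ugto kwc uyt gbqoy pbn phyx xvqdr rfemu xpi uwg dopwm jpkb
Final line 11: dopwm

Answer: dopwm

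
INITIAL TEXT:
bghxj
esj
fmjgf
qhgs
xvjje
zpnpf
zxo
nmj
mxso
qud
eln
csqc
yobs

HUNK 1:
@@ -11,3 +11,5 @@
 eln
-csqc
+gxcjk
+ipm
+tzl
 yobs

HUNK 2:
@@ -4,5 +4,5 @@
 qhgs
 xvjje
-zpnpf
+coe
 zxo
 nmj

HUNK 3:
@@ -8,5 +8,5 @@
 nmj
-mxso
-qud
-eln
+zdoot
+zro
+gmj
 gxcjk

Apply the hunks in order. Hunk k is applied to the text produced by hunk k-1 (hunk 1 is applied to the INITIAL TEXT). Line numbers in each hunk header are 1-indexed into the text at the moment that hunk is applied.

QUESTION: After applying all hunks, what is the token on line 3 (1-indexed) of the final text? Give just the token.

Hunk 1: at line 11 remove [csqc] add [gxcjk,ipm,tzl] -> 15 lines: bghxj esj fmjgf qhgs xvjje zpnpf zxo nmj mxso qud eln gxcjk ipm tzl yobs
Hunk 2: at line 4 remove [zpnpf] add [coe] -> 15 lines: bghxj esj fmjgf qhgs xvjje coe zxo nmj mxso qud eln gxcjk ipm tzl yobs
Hunk 3: at line 8 remove [mxso,qud,eln] add [zdoot,zro,gmj] -> 15 lines: bghxj esj fmjgf qhgs xvjje coe zxo nmj zdoot zro gmj gxcjk ipm tzl yobs
Final line 3: fmjgf

Answer: fmjgf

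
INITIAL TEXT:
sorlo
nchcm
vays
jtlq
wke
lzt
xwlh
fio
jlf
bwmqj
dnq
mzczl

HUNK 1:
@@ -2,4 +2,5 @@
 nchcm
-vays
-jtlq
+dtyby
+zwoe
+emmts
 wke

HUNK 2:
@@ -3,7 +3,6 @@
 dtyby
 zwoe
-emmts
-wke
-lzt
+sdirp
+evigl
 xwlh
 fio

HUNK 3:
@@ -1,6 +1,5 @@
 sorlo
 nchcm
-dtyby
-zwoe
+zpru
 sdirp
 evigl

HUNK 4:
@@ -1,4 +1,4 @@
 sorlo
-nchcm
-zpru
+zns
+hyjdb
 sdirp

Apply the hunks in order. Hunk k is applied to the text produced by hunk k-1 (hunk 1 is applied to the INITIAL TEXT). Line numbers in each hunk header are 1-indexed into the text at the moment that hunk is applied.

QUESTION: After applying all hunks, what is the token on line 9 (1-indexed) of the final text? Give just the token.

Answer: bwmqj

Derivation:
Hunk 1: at line 2 remove [vays,jtlq] add [dtyby,zwoe,emmts] -> 13 lines: sorlo nchcm dtyby zwoe emmts wke lzt xwlh fio jlf bwmqj dnq mzczl
Hunk 2: at line 3 remove [emmts,wke,lzt] add [sdirp,evigl] -> 12 lines: sorlo nchcm dtyby zwoe sdirp evigl xwlh fio jlf bwmqj dnq mzczl
Hunk 3: at line 1 remove [dtyby,zwoe] add [zpru] -> 11 lines: sorlo nchcm zpru sdirp evigl xwlh fio jlf bwmqj dnq mzczl
Hunk 4: at line 1 remove [nchcm,zpru] add [zns,hyjdb] -> 11 lines: sorlo zns hyjdb sdirp evigl xwlh fio jlf bwmqj dnq mzczl
Final line 9: bwmqj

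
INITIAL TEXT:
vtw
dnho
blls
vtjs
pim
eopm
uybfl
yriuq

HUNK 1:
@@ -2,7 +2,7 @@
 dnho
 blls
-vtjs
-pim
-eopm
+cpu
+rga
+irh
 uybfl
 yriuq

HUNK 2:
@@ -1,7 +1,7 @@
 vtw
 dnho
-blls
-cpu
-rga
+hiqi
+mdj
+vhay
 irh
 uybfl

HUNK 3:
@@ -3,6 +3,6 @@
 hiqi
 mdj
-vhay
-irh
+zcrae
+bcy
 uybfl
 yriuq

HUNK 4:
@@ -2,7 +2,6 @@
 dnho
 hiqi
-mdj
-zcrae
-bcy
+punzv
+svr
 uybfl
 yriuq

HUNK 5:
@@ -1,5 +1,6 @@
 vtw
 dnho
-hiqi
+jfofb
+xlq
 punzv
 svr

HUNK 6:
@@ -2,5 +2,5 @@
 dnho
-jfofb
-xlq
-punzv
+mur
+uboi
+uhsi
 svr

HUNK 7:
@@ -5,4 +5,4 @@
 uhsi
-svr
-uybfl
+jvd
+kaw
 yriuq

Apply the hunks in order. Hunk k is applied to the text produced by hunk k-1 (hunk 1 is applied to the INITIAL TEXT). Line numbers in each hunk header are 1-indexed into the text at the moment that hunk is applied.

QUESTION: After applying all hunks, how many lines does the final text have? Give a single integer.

Answer: 8

Derivation:
Hunk 1: at line 2 remove [vtjs,pim,eopm] add [cpu,rga,irh] -> 8 lines: vtw dnho blls cpu rga irh uybfl yriuq
Hunk 2: at line 1 remove [blls,cpu,rga] add [hiqi,mdj,vhay] -> 8 lines: vtw dnho hiqi mdj vhay irh uybfl yriuq
Hunk 3: at line 3 remove [vhay,irh] add [zcrae,bcy] -> 8 lines: vtw dnho hiqi mdj zcrae bcy uybfl yriuq
Hunk 4: at line 2 remove [mdj,zcrae,bcy] add [punzv,svr] -> 7 lines: vtw dnho hiqi punzv svr uybfl yriuq
Hunk 5: at line 1 remove [hiqi] add [jfofb,xlq] -> 8 lines: vtw dnho jfofb xlq punzv svr uybfl yriuq
Hunk 6: at line 2 remove [jfofb,xlq,punzv] add [mur,uboi,uhsi] -> 8 lines: vtw dnho mur uboi uhsi svr uybfl yriuq
Hunk 7: at line 5 remove [svr,uybfl] add [jvd,kaw] -> 8 lines: vtw dnho mur uboi uhsi jvd kaw yriuq
Final line count: 8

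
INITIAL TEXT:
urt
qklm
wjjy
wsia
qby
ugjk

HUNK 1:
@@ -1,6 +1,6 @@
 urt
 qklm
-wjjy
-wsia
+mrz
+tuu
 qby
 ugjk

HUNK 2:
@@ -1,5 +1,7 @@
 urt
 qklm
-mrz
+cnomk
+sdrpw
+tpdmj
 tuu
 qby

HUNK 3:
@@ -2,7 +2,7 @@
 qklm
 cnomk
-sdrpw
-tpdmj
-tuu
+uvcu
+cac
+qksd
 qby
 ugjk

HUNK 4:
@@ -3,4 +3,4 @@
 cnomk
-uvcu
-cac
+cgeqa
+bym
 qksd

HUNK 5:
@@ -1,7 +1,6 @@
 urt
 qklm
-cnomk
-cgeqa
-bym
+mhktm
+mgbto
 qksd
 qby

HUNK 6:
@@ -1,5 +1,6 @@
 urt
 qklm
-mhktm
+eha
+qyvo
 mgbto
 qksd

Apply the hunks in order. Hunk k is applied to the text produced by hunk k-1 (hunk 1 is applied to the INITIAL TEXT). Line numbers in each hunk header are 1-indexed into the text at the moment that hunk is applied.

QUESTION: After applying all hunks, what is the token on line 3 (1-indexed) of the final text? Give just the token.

Answer: eha

Derivation:
Hunk 1: at line 1 remove [wjjy,wsia] add [mrz,tuu] -> 6 lines: urt qklm mrz tuu qby ugjk
Hunk 2: at line 1 remove [mrz] add [cnomk,sdrpw,tpdmj] -> 8 lines: urt qklm cnomk sdrpw tpdmj tuu qby ugjk
Hunk 3: at line 2 remove [sdrpw,tpdmj,tuu] add [uvcu,cac,qksd] -> 8 lines: urt qklm cnomk uvcu cac qksd qby ugjk
Hunk 4: at line 3 remove [uvcu,cac] add [cgeqa,bym] -> 8 lines: urt qklm cnomk cgeqa bym qksd qby ugjk
Hunk 5: at line 1 remove [cnomk,cgeqa,bym] add [mhktm,mgbto] -> 7 lines: urt qklm mhktm mgbto qksd qby ugjk
Hunk 6: at line 1 remove [mhktm] add [eha,qyvo] -> 8 lines: urt qklm eha qyvo mgbto qksd qby ugjk
Final line 3: eha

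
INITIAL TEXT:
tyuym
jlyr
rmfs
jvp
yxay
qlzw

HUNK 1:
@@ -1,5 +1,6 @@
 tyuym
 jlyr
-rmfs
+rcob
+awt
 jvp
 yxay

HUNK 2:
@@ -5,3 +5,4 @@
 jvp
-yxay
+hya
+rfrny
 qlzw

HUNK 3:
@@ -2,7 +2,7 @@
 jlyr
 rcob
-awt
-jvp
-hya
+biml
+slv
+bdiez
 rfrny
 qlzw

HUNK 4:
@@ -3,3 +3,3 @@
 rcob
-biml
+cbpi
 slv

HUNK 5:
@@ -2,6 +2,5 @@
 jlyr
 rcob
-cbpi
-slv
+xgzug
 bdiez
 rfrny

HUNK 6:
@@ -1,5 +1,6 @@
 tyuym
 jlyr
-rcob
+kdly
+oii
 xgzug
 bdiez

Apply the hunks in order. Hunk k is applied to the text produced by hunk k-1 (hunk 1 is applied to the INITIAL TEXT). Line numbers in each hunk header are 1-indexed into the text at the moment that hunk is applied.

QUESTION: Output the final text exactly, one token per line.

Answer: tyuym
jlyr
kdly
oii
xgzug
bdiez
rfrny
qlzw

Derivation:
Hunk 1: at line 1 remove [rmfs] add [rcob,awt] -> 7 lines: tyuym jlyr rcob awt jvp yxay qlzw
Hunk 2: at line 5 remove [yxay] add [hya,rfrny] -> 8 lines: tyuym jlyr rcob awt jvp hya rfrny qlzw
Hunk 3: at line 2 remove [awt,jvp,hya] add [biml,slv,bdiez] -> 8 lines: tyuym jlyr rcob biml slv bdiez rfrny qlzw
Hunk 4: at line 3 remove [biml] add [cbpi] -> 8 lines: tyuym jlyr rcob cbpi slv bdiez rfrny qlzw
Hunk 5: at line 2 remove [cbpi,slv] add [xgzug] -> 7 lines: tyuym jlyr rcob xgzug bdiez rfrny qlzw
Hunk 6: at line 1 remove [rcob] add [kdly,oii] -> 8 lines: tyuym jlyr kdly oii xgzug bdiez rfrny qlzw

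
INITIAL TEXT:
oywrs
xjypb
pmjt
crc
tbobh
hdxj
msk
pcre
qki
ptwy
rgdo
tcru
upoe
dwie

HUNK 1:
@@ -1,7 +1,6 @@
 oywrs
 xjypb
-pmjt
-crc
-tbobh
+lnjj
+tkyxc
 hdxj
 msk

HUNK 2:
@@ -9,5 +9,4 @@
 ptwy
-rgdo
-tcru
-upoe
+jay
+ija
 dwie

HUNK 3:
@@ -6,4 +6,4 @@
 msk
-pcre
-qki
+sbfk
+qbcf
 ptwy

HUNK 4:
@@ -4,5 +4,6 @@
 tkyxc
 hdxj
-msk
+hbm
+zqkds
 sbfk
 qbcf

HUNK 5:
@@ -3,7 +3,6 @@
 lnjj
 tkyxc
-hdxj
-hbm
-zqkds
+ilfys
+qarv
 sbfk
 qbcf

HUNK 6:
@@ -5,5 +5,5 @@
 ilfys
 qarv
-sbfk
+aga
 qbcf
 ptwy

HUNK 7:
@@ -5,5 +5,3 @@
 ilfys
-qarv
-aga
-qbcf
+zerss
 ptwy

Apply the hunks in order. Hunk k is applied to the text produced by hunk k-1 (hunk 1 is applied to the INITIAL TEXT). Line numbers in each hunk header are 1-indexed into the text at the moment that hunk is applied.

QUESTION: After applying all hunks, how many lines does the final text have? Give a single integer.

Hunk 1: at line 1 remove [pmjt,crc,tbobh] add [lnjj,tkyxc] -> 13 lines: oywrs xjypb lnjj tkyxc hdxj msk pcre qki ptwy rgdo tcru upoe dwie
Hunk 2: at line 9 remove [rgdo,tcru,upoe] add [jay,ija] -> 12 lines: oywrs xjypb lnjj tkyxc hdxj msk pcre qki ptwy jay ija dwie
Hunk 3: at line 6 remove [pcre,qki] add [sbfk,qbcf] -> 12 lines: oywrs xjypb lnjj tkyxc hdxj msk sbfk qbcf ptwy jay ija dwie
Hunk 4: at line 4 remove [msk] add [hbm,zqkds] -> 13 lines: oywrs xjypb lnjj tkyxc hdxj hbm zqkds sbfk qbcf ptwy jay ija dwie
Hunk 5: at line 3 remove [hdxj,hbm,zqkds] add [ilfys,qarv] -> 12 lines: oywrs xjypb lnjj tkyxc ilfys qarv sbfk qbcf ptwy jay ija dwie
Hunk 6: at line 5 remove [sbfk] add [aga] -> 12 lines: oywrs xjypb lnjj tkyxc ilfys qarv aga qbcf ptwy jay ija dwie
Hunk 7: at line 5 remove [qarv,aga,qbcf] add [zerss] -> 10 lines: oywrs xjypb lnjj tkyxc ilfys zerss ptwy jay ija dwie
Final line count: 10

Answer: 10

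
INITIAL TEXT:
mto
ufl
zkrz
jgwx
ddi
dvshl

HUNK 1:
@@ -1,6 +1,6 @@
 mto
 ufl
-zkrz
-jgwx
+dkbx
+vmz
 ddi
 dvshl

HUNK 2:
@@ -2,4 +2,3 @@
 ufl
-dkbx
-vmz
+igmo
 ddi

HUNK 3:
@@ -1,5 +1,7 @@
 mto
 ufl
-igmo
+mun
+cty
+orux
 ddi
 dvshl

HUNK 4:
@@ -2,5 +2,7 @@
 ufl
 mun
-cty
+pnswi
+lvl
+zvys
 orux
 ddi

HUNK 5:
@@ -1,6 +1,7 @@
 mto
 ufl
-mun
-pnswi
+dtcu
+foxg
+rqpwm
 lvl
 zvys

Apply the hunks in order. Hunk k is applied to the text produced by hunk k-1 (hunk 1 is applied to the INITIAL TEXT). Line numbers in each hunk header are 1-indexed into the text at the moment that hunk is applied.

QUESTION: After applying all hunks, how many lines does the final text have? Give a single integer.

Answer: 10

Derivation:
Hunk 1: at line 1 remove [zkrz,jgwx] add [dkbx,vmz] -> 6 lines: mto ufl dkbx vmz ddi dvshl
Hunk 2: at line 2 remove [dkbx,vmz] add [igmo] -> 5 lines: mto ufl igmo ddi dvshl
Hunk 3: at line 1 remove [igmo] add [mun,cty,orux] -> 7 lines: mto ufl mun cty orux ddi dvshl
Hunk 4: at line 2 remove [cty] add [pnswi,lvl,zvys] -> 9 lines: mto ufl mun pnswi lvl zvys orux ddi dvshl
Hunk 5: at line 1 remove [mun,pnswi] add [dtcu,foxg,rqpwm] -> 10 lines: mto ufl dtcu foxg rqpwm lvl zvys orux ddi dvshl
Final line count: 10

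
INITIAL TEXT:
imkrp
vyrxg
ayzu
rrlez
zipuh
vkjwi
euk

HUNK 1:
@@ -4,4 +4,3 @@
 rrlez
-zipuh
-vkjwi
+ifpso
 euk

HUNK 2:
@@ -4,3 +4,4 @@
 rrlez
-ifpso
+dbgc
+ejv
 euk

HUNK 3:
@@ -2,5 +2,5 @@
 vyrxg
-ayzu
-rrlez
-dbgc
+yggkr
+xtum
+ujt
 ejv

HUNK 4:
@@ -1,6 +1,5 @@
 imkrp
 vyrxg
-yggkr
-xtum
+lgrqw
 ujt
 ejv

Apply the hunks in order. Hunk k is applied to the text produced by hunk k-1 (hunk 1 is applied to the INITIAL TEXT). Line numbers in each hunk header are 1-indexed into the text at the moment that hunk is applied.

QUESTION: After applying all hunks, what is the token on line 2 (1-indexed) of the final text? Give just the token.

Answer: vyrxg

Derivation:
Hunk 1: at line 4 remove [zipuh,vkjwi] add [ifpso] -> 6 lines: imkrp vyrxg ayzu rrlez ifpso euk
Hunk 2: at line 4 remove [ifpso] add [dbgc,ejv] -> 7 lines: imkrp vyrxg ayzu rrlez dbgc ejv euk
Hunk 3: at line 2 remove [ayzu,rrlez,dbgc] add [yggkr,xtum,ujt] -> 7 lines: imkrp vyrxg yggkr xtum ujt ejv euk
Hunk 4: at line 1 remove [yggkr,xtum] add [lgrqw] -> 6 lines: imkrp vyrxg lgrqw ujt ejv euk
Final line 2: vyrxg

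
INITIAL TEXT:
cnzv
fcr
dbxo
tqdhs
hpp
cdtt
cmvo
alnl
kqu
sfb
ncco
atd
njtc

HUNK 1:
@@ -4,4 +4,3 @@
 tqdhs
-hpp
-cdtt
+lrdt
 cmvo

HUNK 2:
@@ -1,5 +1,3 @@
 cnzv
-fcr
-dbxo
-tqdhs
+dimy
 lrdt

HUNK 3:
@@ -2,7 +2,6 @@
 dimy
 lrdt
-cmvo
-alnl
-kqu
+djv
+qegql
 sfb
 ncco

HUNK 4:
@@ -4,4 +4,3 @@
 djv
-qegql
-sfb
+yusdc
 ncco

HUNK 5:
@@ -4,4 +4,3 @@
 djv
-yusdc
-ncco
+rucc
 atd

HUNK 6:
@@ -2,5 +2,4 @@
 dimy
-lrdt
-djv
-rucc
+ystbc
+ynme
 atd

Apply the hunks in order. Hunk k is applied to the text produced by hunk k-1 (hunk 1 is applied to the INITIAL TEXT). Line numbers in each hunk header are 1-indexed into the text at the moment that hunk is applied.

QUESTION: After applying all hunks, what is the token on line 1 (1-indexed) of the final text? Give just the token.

Hunk 1: at line 4 remove [hpp,cdtt] add [lrdt] -> 12 lines: cnzv fcr dbxo tqdhs lrdt cmvo alnl kqu sfb ncco atd njtc
Hunk 2: at line 1 remove [fcr,dbxo,tqdhs] add [dimy] -> 10 lines: cnzv dimy lrdt cmvo alnl kqu sfb ncco atd njtc
Hunk 3: at line 2 remove [cmvo,alnl,kqu] add [djv,qegql] -> 9 lines: cnzv dimy lrdt djv qegql sfb ncco atd njtc
Hunk 4: at line 4 remove [qegql,sfb] add [yusdc] -> 8 lines: cnzv dimy lrdt djv yusdc ncco atd njtc
Hunk 5: at line 4 remove [yusdc,ncco] add [rucc] -> 7 lines: cnzv dimy lrdt djv rucc atd njtc
Hunk 6: at line 2 remove [lrdt,djv,rucc] add [ystbc,ynme] -> 6 lines: cnzv dimy ystbc ynme atd njtc
Final line 1: cnzv

Answer: cnzv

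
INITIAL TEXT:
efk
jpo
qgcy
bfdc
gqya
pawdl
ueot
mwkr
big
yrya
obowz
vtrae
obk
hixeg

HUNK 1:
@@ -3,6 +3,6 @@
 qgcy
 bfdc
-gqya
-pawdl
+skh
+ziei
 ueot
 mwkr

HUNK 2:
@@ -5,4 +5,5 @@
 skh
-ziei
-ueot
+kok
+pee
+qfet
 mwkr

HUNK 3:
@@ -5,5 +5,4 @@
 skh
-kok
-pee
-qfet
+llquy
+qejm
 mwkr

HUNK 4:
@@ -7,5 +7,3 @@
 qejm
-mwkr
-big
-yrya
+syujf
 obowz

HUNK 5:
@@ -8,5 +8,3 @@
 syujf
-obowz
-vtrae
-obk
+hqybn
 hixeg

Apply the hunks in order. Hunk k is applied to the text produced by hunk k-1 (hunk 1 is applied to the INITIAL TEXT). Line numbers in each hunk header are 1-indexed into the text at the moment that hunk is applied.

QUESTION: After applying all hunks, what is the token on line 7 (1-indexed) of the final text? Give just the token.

Hunk 1: at line 3 remove [gqya,pawdl] add [skh,ziei] -> 14 lines: efk jpo qgcy bfdc skh ziei ueot mwkr big yrya obowz vtrae obk hixeg
Hunk 2: at line 5 remove [ziei,ueot] add [kok,pee,qfet] -> 15 lines: efk jpo qgcy bfdc skh kok pee qfet mwkr big yrya obowz vtrae obk hixeg
Hunk 3: at line 5 remove [kok,pee,qfet] add [llquy,qejm] -> 14 lines: efk jpo qgcy bfdc skh llquy qejm mwkr big yrya obowz vtrae obk hixeg
Hunk 4: at line 7 remove [mwkr,big,yrya] add [syujf] -> 12 lines: efk jpo qgcy bfdc skh llquy qejm syujf obowz vtrae obk hixeg
Hunk 5: at line 8 remove [obowz,vtrae,obk] add [hqybn] -> 10 lines: efk jpo qgcy bfdc skh llquy qejm syujf hqybn hixeg
Final line 7: qejm

Answer: qejm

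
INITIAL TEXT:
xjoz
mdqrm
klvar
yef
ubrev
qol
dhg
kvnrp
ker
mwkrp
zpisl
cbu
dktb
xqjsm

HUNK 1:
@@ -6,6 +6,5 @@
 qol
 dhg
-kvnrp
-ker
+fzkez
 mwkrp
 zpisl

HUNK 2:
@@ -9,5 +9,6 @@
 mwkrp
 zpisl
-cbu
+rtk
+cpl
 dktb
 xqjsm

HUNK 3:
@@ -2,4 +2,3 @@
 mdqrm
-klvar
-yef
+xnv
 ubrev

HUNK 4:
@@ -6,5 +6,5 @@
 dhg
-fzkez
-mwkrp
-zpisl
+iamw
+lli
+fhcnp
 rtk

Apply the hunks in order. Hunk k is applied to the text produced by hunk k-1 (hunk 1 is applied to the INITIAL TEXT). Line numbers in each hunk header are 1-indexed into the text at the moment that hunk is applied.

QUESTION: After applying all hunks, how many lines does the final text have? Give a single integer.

Answer: 13

Derivation:
Hunk 1: at line 6 remove [kvnrp,ker] add [fzkez] -> 13 lines: xjoz mdqrm klvar yef ubrev qol dhg fzkez mwkrp zpisl cbu dktb xqjsm
Hunk 2: at line 9 remove [cbu] add [rtk,cpl] -> 14 lines: xjoz mdqrm klvar yef ubrev qol dhg fzkez mwkrp zpisl rtk cpl dktb xqjsm
Hunk 3: at line 2 remove [klvar,yef] add [xnv] -> 13 lines: xjoz mdqrm xnv ubrev qol dhg fzkez mwkrp zpisl rtk cpl dktb xqjsm
Hunk 4: at line 6 remove [fzkez,mwkrp,zpisl] add [iamw,lli,fhcnp] -> 13 lines: xjoz mdqrm xnv ubrev qol dhg iamw lli fhcnp rtk cpl dktb xqjsm
Final line count: 13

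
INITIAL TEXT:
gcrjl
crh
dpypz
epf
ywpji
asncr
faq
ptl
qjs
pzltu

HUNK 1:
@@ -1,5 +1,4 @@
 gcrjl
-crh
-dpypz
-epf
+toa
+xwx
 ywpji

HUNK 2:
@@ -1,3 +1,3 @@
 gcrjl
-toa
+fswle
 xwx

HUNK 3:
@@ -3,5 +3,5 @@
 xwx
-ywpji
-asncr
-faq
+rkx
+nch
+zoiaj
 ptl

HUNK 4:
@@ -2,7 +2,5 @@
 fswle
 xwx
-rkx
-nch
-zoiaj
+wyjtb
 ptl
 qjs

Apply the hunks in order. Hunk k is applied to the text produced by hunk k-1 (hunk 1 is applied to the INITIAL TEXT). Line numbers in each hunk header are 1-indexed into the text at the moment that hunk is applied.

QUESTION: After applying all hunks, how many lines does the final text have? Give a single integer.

Hunk 1: at line 1 remove [crh,dpypz,epf] add [toa,xwx] -> 9 lines: gcrjl toa xwx ywpji asncr faq ptl qjs pzltu
Hunk 2: at line 1 remove [toa] add [fswle] -> 9 lines: gcrjl fswle xwx ywpji asncr faq ptl qjs pzltu
Hunk 3: at line 3 remove [ywpji,asncr,faq] add [rkx,nch,zoiaj] -> 9 lines: gcrjl fswle xwx rkx nch zoiaj ptl qjs pzltu
Hunk 4: at line 2 remove [rkx,nch,zoiaj] add [wyjtb] -> 7 lines: gcrjl fswle xwx wyjtb ptl qjs pzltu
Final line count: 7

Answer: 7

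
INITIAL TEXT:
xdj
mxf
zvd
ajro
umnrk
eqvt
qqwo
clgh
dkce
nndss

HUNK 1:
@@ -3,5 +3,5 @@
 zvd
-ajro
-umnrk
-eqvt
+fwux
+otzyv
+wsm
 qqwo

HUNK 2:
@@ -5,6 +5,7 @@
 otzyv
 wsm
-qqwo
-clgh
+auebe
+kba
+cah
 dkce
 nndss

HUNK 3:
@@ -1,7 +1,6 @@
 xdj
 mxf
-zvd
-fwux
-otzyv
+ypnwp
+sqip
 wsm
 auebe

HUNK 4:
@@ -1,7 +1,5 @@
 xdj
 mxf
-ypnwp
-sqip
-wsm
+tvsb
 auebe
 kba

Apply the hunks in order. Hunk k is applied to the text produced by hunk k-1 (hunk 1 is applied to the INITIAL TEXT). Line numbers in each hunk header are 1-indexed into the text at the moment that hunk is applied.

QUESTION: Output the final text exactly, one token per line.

Answer: xdj
mxf
tvsb
auebe
kba
cah
dkce
nndss

Derivation:
Hunk 1: at line 3 remove [ajro,umnrk,eqvt] add [fwux,otzyv,wsm] -> 10 lines: xdj mxf zvd fwux otzyv wsm qqwo clgh dkce nndss
Hunk 2: at line 5 remove [qqwo,clgh] add [auebe,kba,cah] -> 11 lines: xdj mxf zvd fwux otzyv wsm auebe kba cah dkce nndss
Hunk 3: at line 1 remove [zvd,fwux,otzyv] add [ypnwp,sqip] -> 10 lines: xdj mxf ypnwp sqip wsm auebe kba cah dkce nndss
Hunk 4: at line 1 remove [ypnwp,sqip,wsm] add [tvsb] -> 8 lines: xdj mxf tvsb auebe kba cah dkce nndss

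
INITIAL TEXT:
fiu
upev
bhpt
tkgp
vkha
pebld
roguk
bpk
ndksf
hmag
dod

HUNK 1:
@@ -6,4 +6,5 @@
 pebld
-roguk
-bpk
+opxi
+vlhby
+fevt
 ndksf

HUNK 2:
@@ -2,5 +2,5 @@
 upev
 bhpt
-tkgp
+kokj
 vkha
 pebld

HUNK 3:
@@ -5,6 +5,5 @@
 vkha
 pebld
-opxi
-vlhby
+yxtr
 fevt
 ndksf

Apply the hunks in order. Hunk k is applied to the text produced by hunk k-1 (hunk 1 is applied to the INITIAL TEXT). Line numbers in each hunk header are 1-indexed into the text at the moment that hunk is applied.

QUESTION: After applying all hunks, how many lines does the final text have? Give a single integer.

Answer: 11

Derivation:
Hunk 1: at line 6 remove [roguk,bpk] add [opxi,vlhby,fevt] -> 12 lines: fiu upev bhpt tkgp vkha pebld opxi vlhby fevt ndksf hmag dod
Hunk 2: at line 2 remove [tkgp] add [kokj] -> 12 lines: fiu upev bhpt kokj vkha pebld opxi vlhby fevt ndksf hmag dod
Hunk 3: at line 5 remove [opxi,vlhby] add [yxtr] -> 11 lines: fiu upev bhpt kokj vkha pebld yxtr fevt ndksf hmag dod
Final line count: 11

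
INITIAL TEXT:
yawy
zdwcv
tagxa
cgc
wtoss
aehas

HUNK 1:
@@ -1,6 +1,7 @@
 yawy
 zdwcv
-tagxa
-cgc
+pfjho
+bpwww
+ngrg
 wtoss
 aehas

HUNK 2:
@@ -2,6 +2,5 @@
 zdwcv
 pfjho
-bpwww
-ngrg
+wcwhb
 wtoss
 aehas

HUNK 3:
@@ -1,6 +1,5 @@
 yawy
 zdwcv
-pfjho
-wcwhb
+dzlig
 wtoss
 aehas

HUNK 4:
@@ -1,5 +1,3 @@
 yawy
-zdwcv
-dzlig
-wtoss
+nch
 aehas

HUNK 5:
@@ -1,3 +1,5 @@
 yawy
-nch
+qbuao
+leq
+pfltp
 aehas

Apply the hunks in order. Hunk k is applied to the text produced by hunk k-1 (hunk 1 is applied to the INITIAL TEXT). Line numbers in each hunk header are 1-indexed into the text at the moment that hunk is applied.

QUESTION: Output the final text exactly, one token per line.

Answer: yawy
qbuao
leq
pfltp
aehas

Derivation:
Hunk 1: at line 1 remove [tagxa,cgc] add [pfjho,bpwww,ngrg] -> 7 lines: yawy zdwcv pfjho bpwww ngrg wtoss aehas
Hunk 2: at line 2 remove [bpwww,ngrg] add [wcwhb] -> 6 lines: yawy zdwcv pfjho wcwhb wtoss aehas
Hunk 3: at line 1 remove [pfjho,wcwhb] add [dzlig] -> 5 lines: yawy zdwcv dzlig wtoss aehas
Hunk 4: at line 1 remove [zdwcv,dzlig,wtoss] add [nch] -> 3 lines: yawy nch aehas
Hunk 5: at line 1 remove [nch] add [qbuao,leq,pfltp] -> 5 lines: yawy qbuao leq pfltp aehas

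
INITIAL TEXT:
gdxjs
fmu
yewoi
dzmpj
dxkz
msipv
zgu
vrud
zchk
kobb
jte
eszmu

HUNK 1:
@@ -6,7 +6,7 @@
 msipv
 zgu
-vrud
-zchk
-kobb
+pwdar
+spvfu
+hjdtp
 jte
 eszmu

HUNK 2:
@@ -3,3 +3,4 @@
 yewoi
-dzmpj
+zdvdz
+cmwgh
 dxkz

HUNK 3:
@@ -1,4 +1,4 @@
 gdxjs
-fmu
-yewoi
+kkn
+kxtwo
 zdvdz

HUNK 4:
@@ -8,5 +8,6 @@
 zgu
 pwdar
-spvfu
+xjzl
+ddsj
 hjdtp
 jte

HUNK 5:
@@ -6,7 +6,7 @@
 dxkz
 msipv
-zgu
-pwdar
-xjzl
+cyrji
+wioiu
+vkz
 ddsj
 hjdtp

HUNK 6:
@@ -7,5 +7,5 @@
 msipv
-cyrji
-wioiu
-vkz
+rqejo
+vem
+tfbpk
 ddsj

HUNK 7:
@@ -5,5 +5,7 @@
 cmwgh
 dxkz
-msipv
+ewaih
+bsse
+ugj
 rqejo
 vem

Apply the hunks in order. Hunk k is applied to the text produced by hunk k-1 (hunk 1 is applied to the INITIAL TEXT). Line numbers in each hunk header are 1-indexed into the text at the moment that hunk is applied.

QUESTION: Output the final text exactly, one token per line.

Answer: gdxjs
kkn
kxtwo
zdvdz
cmwgh
dxkz
ewaih
bsse
ugj
rqejo
vem
tfbpk
ddsj
hjdtp
jte
eszmu

Derivation:
Hunk 1: at line 6 remove [vrud,zchk,kobb] add [pwdar,spvfu,hjdtp] -> 12 lines: gdxjs fmu yewoi dzmpj dxkz msipv zgu pwdar spvfu hjdtp jte eszmu
Hunk 2: at line 3 remove [dzmpj] add [zdvdz,cmwgh] -> 13 lines: gdxjs fmu yewoi zdvdz cmwgh dxkz msipv zgu pwdar spvfu hjdtp jte eszmu
Hunk 3: at line 1 remove [fmu,yewoi] add [kkn,kxtwo] -> 13 lines: gdxjs kkn kxtwo zdvdz cmwgh dxkz msipv zgu pwdar spvfu hjdtp jte eszmu
Hunk 4: at line 8 remove [spvfu] add [xjzl,ddsj] -> 14 lines: gdxjs kkn kxtwo zdvdz cmwgh dxkz msipv zgu pwdar xjzl ddsj hjdtp jte eszmu
Hunk 5: at line 6 remove [zgu,pwdar,xjzl] add [cyrji,wioiu,vkz] -> 14 lines: gdxjs kkn kxtwo zdvdz cmwgh dxkz msipv cyrji wioiu vkz ddsj hjdtp jte eszmu
Hunk 6: at line 7 remove [cyrji,wioiu,vkz] add [rqejo,vem,tfbpk] -> 14 lines: gdxjs kkn kxtwo zdvdz cmwgh dxkz msipv rqejo vem tfbpk ddsj hjdtp jte eszmu
Hunk 7: at line 5 remove [msipv] add [ewaih,bsse,ugj] -> 16 lines: gdxjs kkn kxtwo zdvdz cmwgh dxkz ewaih bsse ugj rqejo vem tfbpk ddsj hjdtp jte eszmu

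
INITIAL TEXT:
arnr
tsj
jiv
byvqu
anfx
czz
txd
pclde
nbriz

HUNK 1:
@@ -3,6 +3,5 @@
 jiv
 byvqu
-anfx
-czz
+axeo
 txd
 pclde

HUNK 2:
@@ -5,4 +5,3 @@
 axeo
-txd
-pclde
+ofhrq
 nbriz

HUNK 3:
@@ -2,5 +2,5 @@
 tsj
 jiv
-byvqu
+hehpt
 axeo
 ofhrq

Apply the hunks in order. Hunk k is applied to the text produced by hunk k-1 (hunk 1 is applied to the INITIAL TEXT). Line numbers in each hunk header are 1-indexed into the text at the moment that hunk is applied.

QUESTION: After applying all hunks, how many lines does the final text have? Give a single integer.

Hunk 1: at line 3 remove [anfx,czz] add [axeo] -> 8 lines: arnr tsj jiv byvqu axeo txd pclde nbriz
Hunk 2: at line 5 remove [txd,pclde] add [ofhrq] -> 7 lines: arnr tsj jiv byvqu axeo ofhrq nbriz
Hunk 3: at line 2 remove [byvqu] add [hehpt] -> 7 lines: arnr tsj jiv hehpt axeo ofhrq nbriz
Final line count: 7

Answer: 7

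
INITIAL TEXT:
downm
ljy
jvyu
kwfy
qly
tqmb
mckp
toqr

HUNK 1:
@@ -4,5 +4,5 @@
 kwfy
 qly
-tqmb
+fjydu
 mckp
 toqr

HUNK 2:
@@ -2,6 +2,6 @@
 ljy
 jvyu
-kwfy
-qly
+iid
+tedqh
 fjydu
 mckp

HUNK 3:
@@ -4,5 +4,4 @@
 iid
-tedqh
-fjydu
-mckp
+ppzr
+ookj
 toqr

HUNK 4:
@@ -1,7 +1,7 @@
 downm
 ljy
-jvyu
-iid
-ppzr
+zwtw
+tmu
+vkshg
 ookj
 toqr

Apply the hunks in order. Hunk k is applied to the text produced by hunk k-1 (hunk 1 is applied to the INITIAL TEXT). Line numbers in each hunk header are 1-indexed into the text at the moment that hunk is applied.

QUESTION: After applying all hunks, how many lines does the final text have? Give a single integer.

Hunk 1: at line 4 remove [tqmb] add [fjydu] -> 8 lines: downm ljy jvyu kwfy qly fjydu mckp toqr
Hunk 2: at line 2 remove [kwfy,qly] add [iid,tedqh] -> 8 lines: downm ljy jvyu iid tedqh fjydu mckp toqr
Hunk 3: at line 4 remove [tedqh,fjydu,mckp] add [ppzr,ookj] -> 7 lines: downm ljy jvyu iid ppzr ookj toqr
Hunk 4: at line 1 remove [jvyu,iid,ppzr] add [zwtw,tmu,vkshg] -> 7 lines: downm ljy zwtw tmu vkshg ookj toqr
Final line count: 7

Answer: 7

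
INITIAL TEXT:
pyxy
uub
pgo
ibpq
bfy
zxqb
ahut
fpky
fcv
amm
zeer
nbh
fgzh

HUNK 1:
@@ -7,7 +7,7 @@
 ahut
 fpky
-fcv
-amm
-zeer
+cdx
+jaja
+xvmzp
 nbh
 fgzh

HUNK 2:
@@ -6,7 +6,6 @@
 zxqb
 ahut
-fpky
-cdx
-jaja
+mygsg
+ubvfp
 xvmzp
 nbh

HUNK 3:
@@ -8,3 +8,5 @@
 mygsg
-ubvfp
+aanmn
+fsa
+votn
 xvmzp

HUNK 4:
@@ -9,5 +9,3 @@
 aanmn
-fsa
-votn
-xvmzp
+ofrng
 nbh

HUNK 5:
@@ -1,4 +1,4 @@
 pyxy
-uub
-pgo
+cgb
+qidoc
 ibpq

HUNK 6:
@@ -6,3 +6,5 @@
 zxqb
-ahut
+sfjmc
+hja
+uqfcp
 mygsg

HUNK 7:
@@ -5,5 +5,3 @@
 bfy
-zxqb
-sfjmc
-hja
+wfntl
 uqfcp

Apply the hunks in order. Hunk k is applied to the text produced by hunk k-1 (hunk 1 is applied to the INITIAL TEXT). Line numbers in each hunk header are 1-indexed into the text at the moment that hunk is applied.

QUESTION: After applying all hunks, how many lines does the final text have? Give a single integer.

Hunk 1: at line 7 remove [fcv,amm,zeer] add [cdx,jaja,xvmzp] -> 13 lines: pyxy uub pgo ibpq bfy zxqb ahut fpky cdx jaja xvmzp nbh fgzh
Hunk 2: at line 6 remove [fpky,cdx,jaja] add [mygsg,ubvfp] -> 12 lines: pyxy uub pgo ibpq bfy zxqb ahut mygsg ubvfp xvmzp nbh fgzh
Hunk 3: at line 8 remove [ubvfp] add [aanmn,fsa,votn] -> 14 lines: pyxy uub pgo ibpq bfy zxqb ahut mygsg aanmn fsa votn xvmzp nbh fgzh
Hunk 4: at line 9 remove [fsa,votn,xvmzp] add [ofrng] -> 12 lines: pyxy uub pgo ibpq bfy zxqb ahut mygsg aanmn ofrng nbh fgzh
Hunk 5: at line 1 remove [uub,pgo] add [cgb,qidoc] -> 12 lines: pyxy cgb qidoc ibpq bfy zxqb ahut mygsg aanmn ofrng nbh fgzh
Hunk 6: at line 6 remove [ahut] add [sfjmc,hja,uqfcp] -> 14 lines: pyxy cgb qidoc ibpq bfy zxqb sfjmc hja uqfcp mygsg aanmn ofrng nbh fgzh
Hunk 7: at line 5 remove [zxqb,sfjmc,hja] add [wfntl] -> 12 lines: pyxy cgb qidoc ibpq bfy wfntl uqfcp mygsg aanmn ofrng nbh fgzh
Final line count: 12

Answer: 12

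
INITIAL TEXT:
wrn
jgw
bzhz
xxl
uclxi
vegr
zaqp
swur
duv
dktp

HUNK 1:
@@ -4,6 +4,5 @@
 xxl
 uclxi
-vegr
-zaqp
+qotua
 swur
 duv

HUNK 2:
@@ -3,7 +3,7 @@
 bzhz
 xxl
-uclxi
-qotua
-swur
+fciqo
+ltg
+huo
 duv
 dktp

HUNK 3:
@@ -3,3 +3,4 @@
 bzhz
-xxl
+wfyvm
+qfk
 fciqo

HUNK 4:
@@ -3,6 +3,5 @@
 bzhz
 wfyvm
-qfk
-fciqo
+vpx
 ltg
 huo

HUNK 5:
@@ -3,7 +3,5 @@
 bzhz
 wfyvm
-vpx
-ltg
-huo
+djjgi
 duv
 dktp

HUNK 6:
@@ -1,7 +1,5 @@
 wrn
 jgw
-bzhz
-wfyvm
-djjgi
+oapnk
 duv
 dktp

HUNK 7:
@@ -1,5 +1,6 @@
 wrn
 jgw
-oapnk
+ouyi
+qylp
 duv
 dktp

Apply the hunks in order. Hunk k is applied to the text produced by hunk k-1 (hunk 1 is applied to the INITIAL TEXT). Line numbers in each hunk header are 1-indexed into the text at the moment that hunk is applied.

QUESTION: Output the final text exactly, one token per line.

Hunk 1: at line 4 remove [vegr,zaqp] add [qotua] -> 9 lines: wrn jgw bzhz xxl uclxi qotua swur duv dktp
Hunk 2: at line 3 remove [uclxi,qotua,swur] add [fciqo,ltg,huo] -> 9 lines: wrn jgw bzhz xxl fciqo ltg huo duv dktp
Hunk 3: at line 3 remove [xxl] add [wfyvm,qfk] -> 10 lines: wrn jgw bzhz wfyvm qfk fciqo ltg huo duv dktp
Hunk 4: at line 3 remove [qfk,fciqo] add [vpx] -> 9 lines: wrn jgw bzhz wfyvm vpx ltg huo duv dktp
Hunk 5: at line 3 remove [vpx,ltg,huo] add [djjgi] -> 7 lines: wrn jgw bzhz wfyvm djjgi duv dktp
Hunk 6: at line 1 remove [bzhz,wfyvm,djjgi] add [oapnk] -> 5 lines: wrn jgw oapnk duv dktp
Hunk 7: at line 1 remove [oapnk] add [ouyi,qylp] -> 6 lines: wrn jgw ouyi qylp duv dktp

Answer: wrn
jgw
ouyi
qylp
duv
dktp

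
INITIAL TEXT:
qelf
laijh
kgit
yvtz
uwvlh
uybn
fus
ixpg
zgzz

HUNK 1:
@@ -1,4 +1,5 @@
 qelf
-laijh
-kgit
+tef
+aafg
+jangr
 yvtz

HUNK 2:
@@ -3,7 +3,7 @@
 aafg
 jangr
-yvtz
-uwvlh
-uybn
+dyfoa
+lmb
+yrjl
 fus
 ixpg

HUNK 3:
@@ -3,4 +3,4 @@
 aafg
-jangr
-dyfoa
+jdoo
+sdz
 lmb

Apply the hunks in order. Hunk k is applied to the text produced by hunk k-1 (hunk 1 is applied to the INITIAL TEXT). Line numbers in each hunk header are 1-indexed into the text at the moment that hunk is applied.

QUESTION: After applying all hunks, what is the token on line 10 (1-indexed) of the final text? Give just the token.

Hunk 1: at line 1 remove [laijh,kgit] add [tef,aafg,jangr] -> 10 lines: qelf tef aafg jangr yvtz uwvlh uybn fus ixpg zgzz
Hunk 2: at line 3 remove [yvtz,uwvlh,uybn] add [dyfoa,lmb,yrjl] -> 10 lines: qelf tef aafg jangr dyfoa lmb yrjl fus ixpg zgzz
Hunk 3: at line 3 remove [jangr,dyfoa] add [jdoo,sdz] -> 10 lines: qelf tef aafg jdoo sdz lmb yrjl fus ixpg zgzz
Final line 10: zgzz

Answer: zgzz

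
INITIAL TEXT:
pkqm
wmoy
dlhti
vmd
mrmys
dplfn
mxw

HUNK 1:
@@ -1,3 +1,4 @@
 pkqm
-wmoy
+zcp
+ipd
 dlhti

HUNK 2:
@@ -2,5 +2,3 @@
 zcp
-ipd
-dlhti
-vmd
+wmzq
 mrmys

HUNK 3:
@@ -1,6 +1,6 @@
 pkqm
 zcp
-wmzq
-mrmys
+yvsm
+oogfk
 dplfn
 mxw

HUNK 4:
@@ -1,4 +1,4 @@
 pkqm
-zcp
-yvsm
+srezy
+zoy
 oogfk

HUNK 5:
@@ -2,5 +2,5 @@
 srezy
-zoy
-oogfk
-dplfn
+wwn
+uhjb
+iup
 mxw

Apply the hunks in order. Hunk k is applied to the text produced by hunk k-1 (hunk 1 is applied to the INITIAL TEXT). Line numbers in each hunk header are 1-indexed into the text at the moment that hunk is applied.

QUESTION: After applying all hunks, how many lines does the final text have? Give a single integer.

Hunk 1: at line 1 remove [wmoy] add [zcp,ipd] -> 8 lines: pkqm zcp ipd dlhti vmd mrmys dplfn mxw
Hunk 2: at line 2 remove [ipd,dlhti,vmd] add [wmzq] -> 6 lines: pkqm zcp wmzq mrmys dplfn mxw
Hunk 3: at line 1 remove [wmzq,mrmys] add [yvsm,oogfk] -> 6 lines: pkqm zcp yvsm oogfk dplfn mxw
Hunk 4: at line 1 remove [zcp,yvsm] add [srezy,zoy] -> 6 lines: pkqm srezy zoy oogfk dplfn mxw
Hunk 5: at line 2 remove [zoy,oogfk,dplfn] add [wwn,uhjb,iup] -> 6 lines: pkqm srezy wwn uhjb iup mxw
Final line count: 6

Answer: 6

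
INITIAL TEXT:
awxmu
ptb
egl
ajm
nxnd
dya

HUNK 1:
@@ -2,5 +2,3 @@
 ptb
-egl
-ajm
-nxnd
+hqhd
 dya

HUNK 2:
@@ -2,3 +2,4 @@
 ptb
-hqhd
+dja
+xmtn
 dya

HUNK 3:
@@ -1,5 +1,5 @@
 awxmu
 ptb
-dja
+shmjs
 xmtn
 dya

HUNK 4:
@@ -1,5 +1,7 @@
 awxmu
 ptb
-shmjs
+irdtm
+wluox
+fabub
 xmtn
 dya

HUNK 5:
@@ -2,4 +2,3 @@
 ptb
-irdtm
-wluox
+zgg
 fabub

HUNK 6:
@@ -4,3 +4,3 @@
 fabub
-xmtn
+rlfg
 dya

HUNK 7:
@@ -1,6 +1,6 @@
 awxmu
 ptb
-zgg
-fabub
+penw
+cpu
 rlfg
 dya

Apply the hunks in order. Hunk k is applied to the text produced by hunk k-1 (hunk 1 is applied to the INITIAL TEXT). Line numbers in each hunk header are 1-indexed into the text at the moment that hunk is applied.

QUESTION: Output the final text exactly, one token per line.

Hunk 1: at line 2 remove [egl,ajm,nxnd] add [hqhd] -> 4 lines: awxmu ptb hqhd dya
Hunk 2: at line 2 remove [hqhd] add [dja,xmtn] -> 5 lines: awxmu ptb dja xmtn dya
Hunk 3: at line 1 remove [dja] add [shmjs] -> 5 lines: awxmu ptb shmjs xmtn dya
Hunk 4: at line 1 remove [shmjs] add [irdtm,wluox,fabub] -> 7 lines: awxmu ptb irdtm wluox fabub xmtn dya
Hunk 5: at line 2 remove [irdtm,wluox] add [zgg] -> 6 lines: awxmu ptb zgg fabub xmtn dya
Hunk 6: at line 4 remove [xmtn] add [rlfg] -> 6 lines: awxmu ptb zgg fabub rlfg dya
Hunk 7: at line 1 remove [zgg,fabub] add [penw,cpu] -> 6 lines: awxmu ptb penw cpu rlfg dya

Answer: awxmu
ptb
penw
cpu
rlfg
dya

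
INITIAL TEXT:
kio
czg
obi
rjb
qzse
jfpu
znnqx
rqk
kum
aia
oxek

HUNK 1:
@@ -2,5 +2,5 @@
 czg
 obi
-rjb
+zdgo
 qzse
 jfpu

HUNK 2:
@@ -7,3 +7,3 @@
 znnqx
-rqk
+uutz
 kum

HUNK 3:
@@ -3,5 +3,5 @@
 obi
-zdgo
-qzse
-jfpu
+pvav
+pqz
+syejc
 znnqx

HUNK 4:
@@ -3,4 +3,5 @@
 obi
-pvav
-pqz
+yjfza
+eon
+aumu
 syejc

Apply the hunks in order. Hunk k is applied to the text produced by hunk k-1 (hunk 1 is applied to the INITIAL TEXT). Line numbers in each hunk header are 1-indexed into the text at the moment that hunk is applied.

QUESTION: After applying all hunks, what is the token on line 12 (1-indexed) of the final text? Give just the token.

Answer: oxek

Derivation:
Hunk 1: at line 2 remove [rjb] add [zdgo] -> 11 lines: kio czg obi zdgo qzse jfpu znnqx rqk kum aia oxek
Hunk 2: at line 7 remove [rqk] add [uutz] -> 11 lines: kio czg obi zdgo qzse jfpu znnqx uutz kum aia oxek
Hunk 3: at line 3 remove [zdgo,qzse,jfpu] add [pvav,pqz,syejc] -> 11 lines: kio czg obi pvav pqz syejc znnqx uutz kum aia oxek
Hunk 4: at line 3 remove [pvav,pqz] add [yjfza,eon,aumu] -> 12 lines: kio czg obi yjfza eon aumu syejc znnqx uutz kum aia oxek
Final line 12: oxek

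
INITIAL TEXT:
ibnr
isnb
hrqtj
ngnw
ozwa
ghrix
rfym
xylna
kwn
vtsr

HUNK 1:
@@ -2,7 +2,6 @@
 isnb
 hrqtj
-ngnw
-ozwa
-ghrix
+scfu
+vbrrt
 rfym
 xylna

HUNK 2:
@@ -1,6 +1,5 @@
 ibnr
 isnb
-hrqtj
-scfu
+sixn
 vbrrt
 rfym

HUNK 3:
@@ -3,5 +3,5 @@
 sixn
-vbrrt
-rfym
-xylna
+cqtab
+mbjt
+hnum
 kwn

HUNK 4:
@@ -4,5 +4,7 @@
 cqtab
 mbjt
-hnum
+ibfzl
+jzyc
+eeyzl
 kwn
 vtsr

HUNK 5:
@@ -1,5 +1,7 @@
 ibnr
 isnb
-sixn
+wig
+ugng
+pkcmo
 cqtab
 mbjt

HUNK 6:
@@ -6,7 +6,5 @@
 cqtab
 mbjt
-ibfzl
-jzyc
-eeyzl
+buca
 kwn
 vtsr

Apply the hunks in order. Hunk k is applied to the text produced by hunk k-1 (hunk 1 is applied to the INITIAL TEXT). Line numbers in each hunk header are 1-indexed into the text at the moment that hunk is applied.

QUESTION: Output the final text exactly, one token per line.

Hunk 1: at line 2 remove [ngnw,ozwa,ghrix] add [scfu,vbrrt] -> 9 lines: ibnr isnb hrqtj scfu vbrrt rfym xylna kwn vtsr
Hunk 2: at line 1 remove [hrqtj,scfu] add [sixn] -> 8 lines: ibnr isnb sixn vbrrt rfym xylna kwn vtsr
Hunk 3: at line 3 remove [vbrrt,rfym,xylna] add [cqtab,mbjt,hnum] -> 8 lines: ibnr isnb sixn cqtab mbjt hnum kwn vtsr
Hunk 4: at line 4 remove [hnum] add [ibfzl,jzyc,eeyzl] -> 10 lines: ibnr isnb sixn cqtab mbjt ibfzl jzyc eeyzl kwn vtsr
Hunk 5: at line 1 remove [sixn] add [wig,ugng,pkcmo] -> 12 lines: ibnr isnb wig ugng pkcmo cqtab mbjt ibfzl jzyc eeyzl kwn vtsr
Hunk 6: at line 6 remove [ibfzl,jzyc,eeyzl] add [buca] -> 10 lines: ibnr isnb wig ugng pkcmo cqtab mbjt buca kwn vtsr

Answer: ibnr
isnb
wig
ugng
pkcmo
cqtab
mbjt
buca
kwn
vtsr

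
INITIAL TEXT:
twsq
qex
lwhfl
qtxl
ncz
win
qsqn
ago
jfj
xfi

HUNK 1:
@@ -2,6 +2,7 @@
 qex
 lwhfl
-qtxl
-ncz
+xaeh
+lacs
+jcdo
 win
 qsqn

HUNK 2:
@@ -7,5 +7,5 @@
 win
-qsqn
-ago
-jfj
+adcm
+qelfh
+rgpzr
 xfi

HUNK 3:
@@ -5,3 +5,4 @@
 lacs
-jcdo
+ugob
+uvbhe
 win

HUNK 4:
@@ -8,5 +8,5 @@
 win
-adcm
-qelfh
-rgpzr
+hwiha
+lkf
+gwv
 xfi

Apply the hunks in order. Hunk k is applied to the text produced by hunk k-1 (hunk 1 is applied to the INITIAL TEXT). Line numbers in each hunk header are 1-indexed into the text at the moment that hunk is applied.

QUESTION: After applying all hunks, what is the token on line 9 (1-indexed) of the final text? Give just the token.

Hunk 1: at line 2 remove [qtxl,ncz] add [xaeh,lacs,jcdo] -> 11 lines: twsq qex lwhfl xaeh lacs jcdo win qsqn ago jfj xfi
Hunk 2: at line 7 remove [qsqn,ago,jfj] add [adcm,qelfh,rgpzr] -> 11 lines: twsq qex lwhfl xaeh lacs jcdo win adcm qelfh rgpzr xfi
Hunk 3: at line 5 remove [jcdo] add [ugob,uvbhe] -> 12 lines: twsq qex lwhfl xaeh lacs ugob uvbhe win adcm qelfh rgpzr xfi
Hunk 4: at line 8 remove [adcm,qelfh,rgpzr] add [hwiha,lkf,gwv] -> 12 lines: twsq qex lwhfl xaeh lacs ugob uvbhe win hwiha lkf gwv xfi
Final line 9: hwiha

Answer: hwiha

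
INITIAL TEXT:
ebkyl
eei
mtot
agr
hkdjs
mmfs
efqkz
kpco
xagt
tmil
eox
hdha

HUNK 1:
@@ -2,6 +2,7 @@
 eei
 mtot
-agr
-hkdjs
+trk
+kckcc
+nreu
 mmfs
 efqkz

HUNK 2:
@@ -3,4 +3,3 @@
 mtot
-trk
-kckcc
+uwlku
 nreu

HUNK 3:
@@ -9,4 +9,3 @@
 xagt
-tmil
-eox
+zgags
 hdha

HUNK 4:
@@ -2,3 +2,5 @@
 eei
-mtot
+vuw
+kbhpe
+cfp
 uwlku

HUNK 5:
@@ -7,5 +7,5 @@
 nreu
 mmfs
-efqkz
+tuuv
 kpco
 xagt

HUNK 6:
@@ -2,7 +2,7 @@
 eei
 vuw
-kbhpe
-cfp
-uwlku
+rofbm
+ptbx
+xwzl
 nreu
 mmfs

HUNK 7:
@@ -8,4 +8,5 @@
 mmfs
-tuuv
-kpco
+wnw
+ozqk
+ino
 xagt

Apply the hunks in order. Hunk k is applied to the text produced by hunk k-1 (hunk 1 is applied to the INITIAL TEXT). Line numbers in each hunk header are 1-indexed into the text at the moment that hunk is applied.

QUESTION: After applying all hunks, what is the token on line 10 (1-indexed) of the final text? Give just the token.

Answer: ozqk

Derivation:
Hunk 1: at line 2 remove [agr,hkdjs] add [trk,kckcc,nreu] -> 13 lines: ebkyl eei mtot trk kckcc nreu mmfs efqkz kpco xagt tmil eox hdha
Hunk 2: at line 3 remove [trk,kckcc] add [uwlku] -> 12 lines: ebkyl eei mtot uwlku nreu mmfs efqkz kpco xagt tmil eox hdha
Hunk 3: at line 9 remove [tmil,eox] add [zgags] -> 11 lines: ebkyl eei mtot uwlku nreu mmfs efqkz kpco xagt zgags hdha
Hunk 4: at line 2 remove [mtot] add [vuw,kbhpe,cfp] -> 13 lines: ebkyl eei vuw kbhpe cfp uwlku nreu mmfs efqkz kpco xagt zgags hdha
Hunk 5: at line 7 remove [efqkz] add [tuuv] -> 13 lines: ebkyl eei vuw kbhpe cfp uwlku nreu mmfs tuuv kpco xagt zgags hdha
Hunk 6: at line 2 remove [kbhpe,cfp,uwlku] add [rofbm,ptbx,xwzl] -> 13 lines: ebkyl eei vuw rofbm ptbx xwzl nreu mmfs tuuv kpco xagt zgags hdha
Hunk 7: at line 8 remove [tuuv,kpco] add [wnw,ozqk,ino] -> 14 lines: ebkyl eei vuw rofbm ptbx xwzl nreu mmfs wnw ozqk ino xagt zgags hdha
Final line 10: ozqk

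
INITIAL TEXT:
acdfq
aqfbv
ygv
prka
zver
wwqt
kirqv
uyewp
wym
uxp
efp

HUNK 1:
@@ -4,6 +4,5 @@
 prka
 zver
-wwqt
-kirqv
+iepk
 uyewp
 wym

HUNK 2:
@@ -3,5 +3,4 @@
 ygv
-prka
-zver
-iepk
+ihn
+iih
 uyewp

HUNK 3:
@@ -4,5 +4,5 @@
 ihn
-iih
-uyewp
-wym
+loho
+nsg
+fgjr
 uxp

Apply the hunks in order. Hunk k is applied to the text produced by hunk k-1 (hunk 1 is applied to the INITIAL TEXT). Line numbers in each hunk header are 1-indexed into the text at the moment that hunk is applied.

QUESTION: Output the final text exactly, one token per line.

Answer: acdfq
aqfbv
ygv
ihn
loho
nsg
fgjr
uxp
efp

Derivation:
Hunk 1: at line 4 remove [wwqt,kirqv] add [iepk] -> 10 lines: acdfq aqfbv ygv prka zver iepk uyewp wym uxp efp
Hunk 2: at line 3 remove [prka,zver,iepk] add [ihn,iih] -> 9 lines: acdfq aqfbv ygv ihn iih uyewp wym uxp efp
Hunk 3: at line 4 remove [iih,uyewp,wym] add [loho,nsg,fgjr] -> 9 lines: acdfq aqfbv ygv ihn loho nsg fgjr uxp efp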